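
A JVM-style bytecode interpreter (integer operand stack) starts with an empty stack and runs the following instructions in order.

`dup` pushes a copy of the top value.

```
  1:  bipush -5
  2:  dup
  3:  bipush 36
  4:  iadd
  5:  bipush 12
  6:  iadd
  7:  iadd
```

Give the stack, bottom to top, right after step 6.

[-5, 43]

bipush -5 → -5
dup       → -5 -5
bipush 36 → -5 -5 36
iadd      → -5 31
bipush 12 → -5 31 12
iadd      → -5 43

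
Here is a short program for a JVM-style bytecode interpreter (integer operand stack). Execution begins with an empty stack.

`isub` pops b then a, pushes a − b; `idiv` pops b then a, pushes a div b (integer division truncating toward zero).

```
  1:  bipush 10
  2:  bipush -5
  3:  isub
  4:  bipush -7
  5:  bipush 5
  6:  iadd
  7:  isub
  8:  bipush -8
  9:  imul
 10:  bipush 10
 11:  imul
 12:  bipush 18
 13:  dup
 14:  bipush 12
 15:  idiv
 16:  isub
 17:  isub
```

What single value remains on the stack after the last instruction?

-1377

bipush 10 → [10]
bipush -5 → [10, -5]
isub      → [15]
bipush -7 → [15, -7]
bipush 5  → [15, -7, 5]
iadd      → [15, -2]
isub      → [17]
bipush -8 → [17, -8]
imul      → [-136]
bipush 10 → [-136, 10]
imul      → [-1360]
bipush 18 → [-1360, 18]
dup       → [-1360, 18, 18]
bipush 12 → [-1360, 18, 18, 12]
idiv      → [-1360, 18, 1]
isub      → [-1360, 17]
isub      → [-1377]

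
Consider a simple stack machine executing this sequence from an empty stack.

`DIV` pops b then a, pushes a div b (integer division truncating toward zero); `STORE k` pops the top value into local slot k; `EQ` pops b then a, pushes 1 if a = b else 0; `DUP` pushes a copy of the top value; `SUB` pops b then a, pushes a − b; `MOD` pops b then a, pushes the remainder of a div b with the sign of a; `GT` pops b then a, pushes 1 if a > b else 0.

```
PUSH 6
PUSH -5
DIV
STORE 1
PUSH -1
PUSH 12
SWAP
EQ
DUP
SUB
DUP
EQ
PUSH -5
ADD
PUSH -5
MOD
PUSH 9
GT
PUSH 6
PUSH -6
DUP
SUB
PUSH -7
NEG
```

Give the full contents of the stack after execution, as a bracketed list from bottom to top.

[0, 6, 0, 7]

PUSH 6  → [6]
PUSH -5 → [6, -5]
DIV     → [-1]
STORE 1 → []
PUSH -1 → [-1]
PUSH 12 → [-1, 12]
SWAP    → [12, -1]
EQ      → [0]
DUP     → [0, 0]
SUB     → [0]
DUP     → [0, 0]
EQ      → [1]
PUSH -5 → [1, -5]
ADD     → [-4]
PUSH -5 → [-4, -5]
MOD     → [-4]
PUSH 9  → [-4, 9]
GT      → [0]
PUSH 6  → [0, 6]
PUSH -6 → [0, 6, -6]
DUP     → [0, 6, -6, -6]
SUB     → [0, 6, 0]
PUSH -7 → [0, 6, 0, -7]
NEG     → [0, 6, 0, 7]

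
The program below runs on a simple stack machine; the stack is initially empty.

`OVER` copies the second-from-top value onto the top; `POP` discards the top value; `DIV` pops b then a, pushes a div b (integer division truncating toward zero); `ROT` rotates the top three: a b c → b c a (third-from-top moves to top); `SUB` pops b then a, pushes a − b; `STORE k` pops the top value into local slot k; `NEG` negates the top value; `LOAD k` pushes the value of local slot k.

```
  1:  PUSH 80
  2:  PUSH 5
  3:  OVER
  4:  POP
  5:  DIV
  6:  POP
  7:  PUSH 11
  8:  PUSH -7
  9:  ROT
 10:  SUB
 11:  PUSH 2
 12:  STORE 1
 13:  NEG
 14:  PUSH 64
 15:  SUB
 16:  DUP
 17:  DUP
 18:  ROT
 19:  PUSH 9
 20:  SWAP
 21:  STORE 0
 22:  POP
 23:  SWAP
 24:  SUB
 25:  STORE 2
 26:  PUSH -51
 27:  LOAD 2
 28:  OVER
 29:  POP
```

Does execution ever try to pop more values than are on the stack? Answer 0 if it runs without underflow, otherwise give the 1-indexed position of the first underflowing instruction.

PUSH 80 → 80
PUSH 5  → 80 5
OVER    → 80 5 80
POP     → 80 5
DIV     → 16
POP     → (empty)
PUSH 11 → 11
PUSH -7 → 11 -7
ROT  — needs 3 operands, stack has 2 → underflow

9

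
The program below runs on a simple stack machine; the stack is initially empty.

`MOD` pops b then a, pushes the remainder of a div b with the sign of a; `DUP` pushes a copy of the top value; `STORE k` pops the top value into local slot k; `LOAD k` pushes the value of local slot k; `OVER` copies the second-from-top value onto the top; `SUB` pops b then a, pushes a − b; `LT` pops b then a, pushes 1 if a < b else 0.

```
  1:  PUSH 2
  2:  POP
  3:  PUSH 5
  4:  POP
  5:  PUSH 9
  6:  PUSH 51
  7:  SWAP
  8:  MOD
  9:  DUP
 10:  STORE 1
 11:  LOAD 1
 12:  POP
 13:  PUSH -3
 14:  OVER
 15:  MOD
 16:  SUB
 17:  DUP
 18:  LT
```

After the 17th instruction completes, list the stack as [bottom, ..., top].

PUSH 2   [2]
POP      []
PUSH 5   [5]
POP      []
PUSH 9   [9]
PUSH 51  [9, 51]
SWAP     [51, 9]
MOD      [6]
DUP      [6, 6]
STORE 1  [6]
LOAD 1   [6, 6]
POP      [6]
PUSH -3  [6, -3]
OVER     [6, -3, 6]
MOD      [6, -3]
SUB      [9]
DUP      [9, 9]

[9, 9]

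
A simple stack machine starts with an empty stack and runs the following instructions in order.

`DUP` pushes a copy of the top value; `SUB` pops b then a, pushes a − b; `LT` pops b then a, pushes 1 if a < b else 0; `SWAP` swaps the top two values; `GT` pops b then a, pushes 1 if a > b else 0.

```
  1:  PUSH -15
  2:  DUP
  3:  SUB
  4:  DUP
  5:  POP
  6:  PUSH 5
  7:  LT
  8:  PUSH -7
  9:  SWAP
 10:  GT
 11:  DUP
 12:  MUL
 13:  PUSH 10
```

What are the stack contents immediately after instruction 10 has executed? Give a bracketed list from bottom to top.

PUSH -15 -> -15
DUP      -> -15 -15
SUB      -> 0
DUP      -> 0 0
POP      -> 0
PUSH 5   -> 0 5
LT       -> 1
PUSH -7  -> 1 -7
SWAP     -> -7 1
GT       -> 0

[0]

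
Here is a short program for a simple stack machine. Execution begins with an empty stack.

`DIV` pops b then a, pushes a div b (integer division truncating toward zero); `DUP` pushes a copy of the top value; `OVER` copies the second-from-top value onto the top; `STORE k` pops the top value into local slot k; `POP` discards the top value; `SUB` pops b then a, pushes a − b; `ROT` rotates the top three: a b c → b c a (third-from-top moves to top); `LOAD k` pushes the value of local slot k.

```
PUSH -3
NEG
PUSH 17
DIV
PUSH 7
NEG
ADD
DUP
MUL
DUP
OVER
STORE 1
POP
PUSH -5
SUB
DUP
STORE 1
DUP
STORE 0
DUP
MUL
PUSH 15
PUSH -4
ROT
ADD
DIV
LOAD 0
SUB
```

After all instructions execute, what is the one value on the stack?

PUSH -3 : [-3]
NEG     : [3]
PUSH 17 : [3, 17]
DIV     : [0]
PUSH 7  : [0, 7]
NEG     : [0, -7]
ADD     : [-7]
DUP     : [-7, -7]
MUL     : [49]
DUP     : [49, 49]
OVER    : [49, 49, 49]
STORE 1 : [49, 49]
POP     : [49]
PUSH -5 : [49, -5]
SUB     : [54]
DUP     : [54, 54]
STORE 1 : [54]
DUP     : [54, 54]
STORE 0 : [54]
DUP     : [54, 54]
MUL     : [2916]
PUSH 15 : [2916, 15]
PUSH -4 : [2916, 15, -4]
ROT     : [15, -4, 2916]
ADD     : [15, 2912]
DIV     : [0]
LOAD 0  : [0, 54]
SUB     : [-54]

-54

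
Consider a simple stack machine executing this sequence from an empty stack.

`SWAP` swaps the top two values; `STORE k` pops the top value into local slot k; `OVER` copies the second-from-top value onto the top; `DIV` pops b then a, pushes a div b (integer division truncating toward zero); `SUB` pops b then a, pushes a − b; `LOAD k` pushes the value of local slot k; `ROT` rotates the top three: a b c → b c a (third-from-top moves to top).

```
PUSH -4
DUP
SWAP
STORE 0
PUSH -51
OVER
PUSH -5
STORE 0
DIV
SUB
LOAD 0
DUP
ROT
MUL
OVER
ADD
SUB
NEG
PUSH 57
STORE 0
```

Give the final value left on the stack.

PUSH -4  -> -4
DUP      -> -4 -4
SWAP     -> -4 -4
STORE 0  -> -4
PUSH -51 -> -4 -51
OVER     -> -4 -51 -4
PUSH -5  -> -4 -51 -4 -5
STORE 0  -> -4 -51 -4
DIV      -> -4 12
SUB      -> -16
LOAD 0   -> -16 -5
DUP      -> -16 -5 -5
ROT      -> -5 -5 -16
MUL      -> -5 80
OVER     -> -5 80 -5
ADD      -> -5 75
SUB      -> -80
NEG      -> 80
PUSH 57  -> 80 57
STORE 0  -> 80

80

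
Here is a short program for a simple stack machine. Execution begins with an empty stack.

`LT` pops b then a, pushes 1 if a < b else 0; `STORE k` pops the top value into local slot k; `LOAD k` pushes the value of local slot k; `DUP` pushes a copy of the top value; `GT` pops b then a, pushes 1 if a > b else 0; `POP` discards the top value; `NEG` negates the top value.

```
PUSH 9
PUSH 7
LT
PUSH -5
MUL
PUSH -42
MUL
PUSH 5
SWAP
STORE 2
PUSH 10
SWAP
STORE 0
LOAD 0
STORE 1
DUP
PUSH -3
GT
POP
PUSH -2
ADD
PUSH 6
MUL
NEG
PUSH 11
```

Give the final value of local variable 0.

5

PUSH 9   -> [9]
PUSH 7   -> [9, 7]
LT       -> [0]
PUSH -5  -> [0, -5]
MUL      -> [0]
PUSH -42 -> [0, -42]
MUL      -> [0]
PUSH 5   -> [0, 5]
SWAP     -> [5, 0]
STORE 2  -> [5]
PUSH 10  -> [5, 10]
SWAP     -> [10, 5]
STORE 0  -> [10]
LOAD 0   -> [10, 5]
STORE 1  -> [10]
DUP      -> [10, 10]
PUSH -3  -> [10, 10, -3]
GT       -> [10, 1]
POP      -> [10]
PUSH -2  -> [10, -2]
ADD      -> [8]
PUSH 6   -> [8, 6]
MUL      -> [48]
NEG      -> [-48]
PUSH 11  -> [-48, 11]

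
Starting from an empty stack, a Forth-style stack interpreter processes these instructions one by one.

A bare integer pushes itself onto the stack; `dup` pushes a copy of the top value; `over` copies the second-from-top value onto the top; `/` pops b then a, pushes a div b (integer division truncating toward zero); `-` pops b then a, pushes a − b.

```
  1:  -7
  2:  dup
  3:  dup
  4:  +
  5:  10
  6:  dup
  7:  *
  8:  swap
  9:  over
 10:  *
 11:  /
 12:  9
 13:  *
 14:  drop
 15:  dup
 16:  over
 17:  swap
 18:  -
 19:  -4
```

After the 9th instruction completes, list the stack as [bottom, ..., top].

[-7, 100, -14, 100]

-7   -> -7
dup  -> -7 -7
dup  -> -7 -7 -7
+    -> -7 -14
10   -> -7 -14 10
dup  -> -7 -14 10 10
*    -> -7 -14 100
swap -> -7 100 -14
over -> -7 100 -14 100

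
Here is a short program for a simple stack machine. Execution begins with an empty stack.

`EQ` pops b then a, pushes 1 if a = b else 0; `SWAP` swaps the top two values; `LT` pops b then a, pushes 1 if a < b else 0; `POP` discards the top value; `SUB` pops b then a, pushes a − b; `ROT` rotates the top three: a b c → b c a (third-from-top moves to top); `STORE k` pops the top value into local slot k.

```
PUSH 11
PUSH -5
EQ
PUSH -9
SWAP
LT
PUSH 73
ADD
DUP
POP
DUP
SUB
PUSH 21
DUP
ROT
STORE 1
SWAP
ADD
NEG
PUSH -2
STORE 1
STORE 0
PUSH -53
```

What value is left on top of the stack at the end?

PUSH 11  -> [11]
PUSH -5  -> [11, -5]
EQ       -> [0]
PUSH -9  -> [0, -9]
SWAP     -> [-9, 0]
LT       -> [1]
PUSH 73  -> [1, 73]
ADD      -> [74]
DUP      -> [74, 74]
POP      -> [74]
DUP      -> [74, 74]
SUB      -> [0]
PUSH 21  -> [0, 21]
DUP      -> [0, 21, 21]
ROT      -> [21, 21, 0]
STORE 1  -> [21, 21]
SWAP     -> [21, 21]
ADD      -> [42]
NEG      -> [-42]
PUSH -2  -> [-42, -2]
STORE 1  -> [-42]
STORE 0  -> []
PUSH -53 -> [-53]

-53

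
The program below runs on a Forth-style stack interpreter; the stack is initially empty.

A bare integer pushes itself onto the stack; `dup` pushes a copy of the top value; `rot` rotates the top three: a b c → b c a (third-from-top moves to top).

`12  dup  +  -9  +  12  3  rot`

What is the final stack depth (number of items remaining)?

12  -> [12]
dup -> [12, 12]
+   -> [24]
-9  -> [24, -9]
+   -> [15]
12  -> [15, 12]
3   -> [15, 12, 3]
rot -> [12, 3, 15]

3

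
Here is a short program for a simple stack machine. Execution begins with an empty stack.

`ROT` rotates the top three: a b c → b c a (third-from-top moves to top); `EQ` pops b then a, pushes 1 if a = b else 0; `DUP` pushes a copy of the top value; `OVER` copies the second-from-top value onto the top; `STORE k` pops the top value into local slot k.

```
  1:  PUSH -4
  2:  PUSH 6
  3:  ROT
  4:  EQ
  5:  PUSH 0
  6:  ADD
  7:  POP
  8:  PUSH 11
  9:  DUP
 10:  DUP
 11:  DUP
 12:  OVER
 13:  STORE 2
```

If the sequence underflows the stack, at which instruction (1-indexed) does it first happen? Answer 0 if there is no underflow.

PUSH -4  -4
PUSH 6   -4 6
ROT  — needs 3 operands, stack has 2 → underflow

3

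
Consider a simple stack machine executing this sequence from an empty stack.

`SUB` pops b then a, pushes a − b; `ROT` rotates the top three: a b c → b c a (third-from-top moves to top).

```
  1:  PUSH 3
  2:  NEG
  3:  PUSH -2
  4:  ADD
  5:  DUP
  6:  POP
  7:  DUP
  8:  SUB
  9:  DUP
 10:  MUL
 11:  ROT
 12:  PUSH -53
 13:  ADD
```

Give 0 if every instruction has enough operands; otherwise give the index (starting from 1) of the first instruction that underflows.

11

PUSH 3  → [3]
NEG     → [-3]
PUSH -2 → [-3, -2]
ADD     → [-5]
DUP     → [-5, -5]
POP     → [-5]
DUP     → [-5, -5]
SUB     → [0]
DUP     → [0, 0]
MUL     → [0]
ROT  — needs 3 operands, stack has 1 → underflow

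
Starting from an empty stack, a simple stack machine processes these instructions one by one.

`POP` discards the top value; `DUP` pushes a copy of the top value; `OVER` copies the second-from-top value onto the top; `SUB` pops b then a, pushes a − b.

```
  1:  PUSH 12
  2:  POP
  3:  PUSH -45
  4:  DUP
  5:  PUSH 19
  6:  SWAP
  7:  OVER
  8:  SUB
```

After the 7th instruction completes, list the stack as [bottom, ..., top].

[-45, 19, -45, 19]

PUSH 12  : [12]
POP      : []
PUSH -45 : [-45]
DUP      : [-45, -45]
PUSH 19  : [-45, -45, 19]
SWAP     : [-45, 19, -45]
OVER     : [-45, 19, -45, 19]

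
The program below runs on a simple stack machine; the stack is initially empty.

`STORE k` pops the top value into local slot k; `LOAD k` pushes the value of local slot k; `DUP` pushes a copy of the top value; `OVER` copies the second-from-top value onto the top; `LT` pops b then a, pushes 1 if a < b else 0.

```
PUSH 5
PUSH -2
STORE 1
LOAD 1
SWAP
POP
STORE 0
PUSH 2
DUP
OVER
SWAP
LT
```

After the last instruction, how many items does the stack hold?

2

PUSH 5  : [5]
PUSH -2 : [5, -2]
STORE 1 : [5]
LOAD 1  : [5, -2]
SWAP    : [-2, 5]
POP     : [-2]
STORE 0 : []
PUSH 2  : [2]
DUP     : [2, 2]
OVER    : [2, 2, 2]
SWAP    : [2, 2, 2]
LT      : [2, 0]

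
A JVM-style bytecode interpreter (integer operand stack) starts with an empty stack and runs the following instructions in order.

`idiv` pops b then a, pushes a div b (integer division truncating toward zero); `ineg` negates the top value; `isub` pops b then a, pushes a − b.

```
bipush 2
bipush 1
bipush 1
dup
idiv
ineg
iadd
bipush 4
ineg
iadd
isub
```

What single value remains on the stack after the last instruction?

6

bipush 2  [2]
bipush 1  [2, 1]
bipush 1  [2, 1, 1]
dup       [2, 1, 1, 1]
idiv      [2, 1, 1]
ineg      [2, 1, -1]
iadd      [2, 0]
bipush 4  [2, 0, 4]
ineg      [2, 0, -4]
iadd      [2, -4]
isub      [6]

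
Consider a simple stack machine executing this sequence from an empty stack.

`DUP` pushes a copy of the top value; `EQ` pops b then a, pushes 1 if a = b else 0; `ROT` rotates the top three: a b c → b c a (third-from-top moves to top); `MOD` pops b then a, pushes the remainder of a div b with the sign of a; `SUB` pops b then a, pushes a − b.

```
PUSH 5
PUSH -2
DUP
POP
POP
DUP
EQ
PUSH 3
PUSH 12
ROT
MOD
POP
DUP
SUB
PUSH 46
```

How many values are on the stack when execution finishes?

PUSH 5  : [5]
PUSH -2 : [5, -2]
DUP     : [5, -2, -2]
POP     : [5, -2]
POP     : [5]
DUP     : [5, 5]
EQ      : [1]
PUSH 3  : [1, 3]
PUSH 12 : [1, 3, 12]
ROT     : [3, 12, 1]
MOD     : [3, 0]
POP     : [3]
DUP     : [3, 3]
SUB     : [0]
PUSH 46 : [0, 46]

2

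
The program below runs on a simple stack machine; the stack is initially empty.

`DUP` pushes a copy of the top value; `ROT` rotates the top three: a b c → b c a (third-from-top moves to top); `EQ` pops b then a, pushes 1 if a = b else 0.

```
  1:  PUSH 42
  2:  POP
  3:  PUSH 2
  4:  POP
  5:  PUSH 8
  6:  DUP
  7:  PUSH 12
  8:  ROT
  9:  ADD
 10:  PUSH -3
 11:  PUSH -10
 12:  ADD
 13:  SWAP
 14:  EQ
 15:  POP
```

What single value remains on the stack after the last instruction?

8

PUSH 42  → 42
POP      → (empty)
PUSH 2   → 2
POP      → (empty)
PUSH 8   → 8
DUP      → 8 8
PUSH 12  → 8 8 12
ROT      → 8 12 8
ADD      → 8 20
PUSH -3  → 8 20 -3
PUSH -10 → 8 20 -3 -10
ADD      → 8 20 -13
SWAP     → 8 -13 20
EQ       → 8 0
POP      → 8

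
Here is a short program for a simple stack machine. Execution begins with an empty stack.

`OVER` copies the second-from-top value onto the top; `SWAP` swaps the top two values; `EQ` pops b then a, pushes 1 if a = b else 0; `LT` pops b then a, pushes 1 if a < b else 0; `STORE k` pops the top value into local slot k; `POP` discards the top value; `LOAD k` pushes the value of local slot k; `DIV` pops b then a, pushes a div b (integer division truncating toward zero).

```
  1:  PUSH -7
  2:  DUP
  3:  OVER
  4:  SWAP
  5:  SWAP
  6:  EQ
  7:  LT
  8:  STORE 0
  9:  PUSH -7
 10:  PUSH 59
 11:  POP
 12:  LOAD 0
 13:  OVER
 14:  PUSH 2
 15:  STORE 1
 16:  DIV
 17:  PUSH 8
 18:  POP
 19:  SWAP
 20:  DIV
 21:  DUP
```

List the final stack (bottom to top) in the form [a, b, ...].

PUSH -7  [-7]
DUP      [-7, -7]
OVER     [-7, -7, -7]
SWAP     [-7, -7, -7]
SWAP     [-7, -7, -7]
EQ       [-7, 1]
LT       [1]
STORE 0  []
PUSH -7  [-7]
PUSH 59  [-7, 59]
POP      [-7]
LOAD 0   [-7, 1]
OVER     [-7, 1, -7]
PUSH 2   [-7, 1, -7, 2]
STORE 1  [-7, 1, -7]
DIV      [-7, 0]
PUSH 8   [-7, 0, 8]
POP      [-7, 0]
SWAP     [0, -7]
DIV      [0]
DUP      [0, 0]

[0, 0]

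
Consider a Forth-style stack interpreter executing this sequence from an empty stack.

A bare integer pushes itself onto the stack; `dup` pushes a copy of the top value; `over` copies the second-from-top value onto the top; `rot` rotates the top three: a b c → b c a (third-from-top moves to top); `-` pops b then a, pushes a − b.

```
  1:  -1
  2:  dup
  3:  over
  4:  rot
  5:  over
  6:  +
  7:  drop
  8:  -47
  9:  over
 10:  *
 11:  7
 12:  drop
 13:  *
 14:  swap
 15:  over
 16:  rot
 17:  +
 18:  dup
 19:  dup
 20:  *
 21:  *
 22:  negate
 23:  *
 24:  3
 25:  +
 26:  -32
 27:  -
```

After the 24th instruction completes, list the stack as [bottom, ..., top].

-1     : [-1]
dup    : [-1, -1]
over   : [-1, -1, -1]
rot    : [-1, -1, -1]
over   : [-1, -1, -1, -1]
+      : [-1, -1, -2]
drop   : [-1, -1]
-47    : [-1, -1, -47]
over   : [-1, -1, -47, -1]
*      : [-1, -1, 47]
7      : [-1, -1, 47, 7]
drop   : [-1, -1, 47]
*      : [-1, -47]
swap   : [-47, -1]
over   : [-47, -1, -47]
rot    : [-1, -47, -47]
+      : [-1, -94]
dup    : [-1, -94, -94]
dup    : [-1, -94, -94, -94]
*      : [-1, -94, 8836]
*      : [-1, -830584]
negate : [-1, 830584]
*      : [-830584]
3      : [-830584, 3]

[-830584, 3]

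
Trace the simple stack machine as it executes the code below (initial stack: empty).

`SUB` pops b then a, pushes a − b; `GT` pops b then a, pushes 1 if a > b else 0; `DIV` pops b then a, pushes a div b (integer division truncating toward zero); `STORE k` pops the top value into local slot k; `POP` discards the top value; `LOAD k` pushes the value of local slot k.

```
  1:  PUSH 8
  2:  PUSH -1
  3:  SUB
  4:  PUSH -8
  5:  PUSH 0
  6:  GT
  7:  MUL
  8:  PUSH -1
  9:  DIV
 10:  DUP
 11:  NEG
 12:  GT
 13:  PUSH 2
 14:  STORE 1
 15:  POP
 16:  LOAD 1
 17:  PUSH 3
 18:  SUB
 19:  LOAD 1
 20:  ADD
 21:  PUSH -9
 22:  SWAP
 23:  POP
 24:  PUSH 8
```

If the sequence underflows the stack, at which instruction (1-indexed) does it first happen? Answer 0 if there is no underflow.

PUSH 8  : 8
PUSH -1 : 8 -1
SUB     : 9
PUSH -8 : 9 -8
PUSH 0  : 9 -8 0
GT      : 9 0
MUL     : 0
PUSH -1 : 0 -1
DIV     : 0
DUP     : 0 0
NEG     : 0 0
GT      : 0
PUSH 2  : 0 2
STORE 1 : 0
POP     : (empty)
LOAD 1  : 2
PUSH 3  : 2 3
SUB     : -1
LOAD 1  : -1 2
ADD     : 1
PUSH -9 : 1 -9
SWAP    : -9 1
POP     : -9
PUSH 8  : -9 8

0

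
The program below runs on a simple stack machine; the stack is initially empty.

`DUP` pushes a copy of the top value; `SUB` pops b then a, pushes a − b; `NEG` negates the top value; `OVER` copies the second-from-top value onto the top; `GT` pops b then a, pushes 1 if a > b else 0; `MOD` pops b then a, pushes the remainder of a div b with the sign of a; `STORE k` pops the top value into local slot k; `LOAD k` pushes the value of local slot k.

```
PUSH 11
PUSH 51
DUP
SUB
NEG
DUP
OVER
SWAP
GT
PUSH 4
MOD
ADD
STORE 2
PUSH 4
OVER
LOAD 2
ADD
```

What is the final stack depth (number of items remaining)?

3

PUSH 11  11
PUSH 51  11 51
DUP      11 51 51
SUB      11 0
NEG      11 0
DUP      11 0 0
OVER     11 0 0 0
SWAP     11 0 0 0
GT       11 0 0
PUSH 4   11 0 0 4
MOD      11 0 0
ADD      11 0
STORE 2  11
PUSH 4   11 4
OVER     11 4 11
LOAD 2   11 4 11 0
ADD      11 4 11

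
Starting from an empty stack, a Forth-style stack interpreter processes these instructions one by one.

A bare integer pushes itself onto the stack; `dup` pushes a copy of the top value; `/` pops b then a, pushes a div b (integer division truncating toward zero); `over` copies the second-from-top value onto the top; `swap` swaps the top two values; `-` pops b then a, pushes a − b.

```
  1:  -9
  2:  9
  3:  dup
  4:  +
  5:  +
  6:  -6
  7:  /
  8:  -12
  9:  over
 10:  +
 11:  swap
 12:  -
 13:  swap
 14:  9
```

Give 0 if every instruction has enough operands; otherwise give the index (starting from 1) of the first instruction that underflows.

-9   → -9
9    → -9 9
dup  → -9 9 9
+    → -9 18
+    → 9
-6   → 9 -6
/    → -1
-12  → -1 -12
over → -1 -12 -1
+    → -1 -13
swap → -13 -1
-    → -12
swap  — needs 2 operands, stack has 1 → underflow

13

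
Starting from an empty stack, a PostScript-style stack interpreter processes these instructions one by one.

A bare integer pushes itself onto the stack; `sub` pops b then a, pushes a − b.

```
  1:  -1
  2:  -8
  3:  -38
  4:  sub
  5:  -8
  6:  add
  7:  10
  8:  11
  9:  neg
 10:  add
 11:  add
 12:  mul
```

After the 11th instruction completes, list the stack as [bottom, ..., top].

[-1, 21]

-1   -1
-8   -1 -8
-38  -1 -8 -38
sub  -1 30
-8   -1 30 -8
add  -1 22
10   -1 22 10
11   -1 22 10 11
neg  -1 22 10 -11
add  -1 22 -1
add  -1 21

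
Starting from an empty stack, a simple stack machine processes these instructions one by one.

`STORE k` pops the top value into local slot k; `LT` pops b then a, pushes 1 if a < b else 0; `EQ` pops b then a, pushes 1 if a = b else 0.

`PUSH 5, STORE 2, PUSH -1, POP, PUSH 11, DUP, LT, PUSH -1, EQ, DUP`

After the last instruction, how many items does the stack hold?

2

PUSH 5   [5]
STORE 2  []
PUSH -1  [-1]
POP      []
PUSH 11  [11]
DUP      [11, 11]
LT       [0]
PUSH -1  [0, -1]
EQ       [0]
DUP      [0, 0]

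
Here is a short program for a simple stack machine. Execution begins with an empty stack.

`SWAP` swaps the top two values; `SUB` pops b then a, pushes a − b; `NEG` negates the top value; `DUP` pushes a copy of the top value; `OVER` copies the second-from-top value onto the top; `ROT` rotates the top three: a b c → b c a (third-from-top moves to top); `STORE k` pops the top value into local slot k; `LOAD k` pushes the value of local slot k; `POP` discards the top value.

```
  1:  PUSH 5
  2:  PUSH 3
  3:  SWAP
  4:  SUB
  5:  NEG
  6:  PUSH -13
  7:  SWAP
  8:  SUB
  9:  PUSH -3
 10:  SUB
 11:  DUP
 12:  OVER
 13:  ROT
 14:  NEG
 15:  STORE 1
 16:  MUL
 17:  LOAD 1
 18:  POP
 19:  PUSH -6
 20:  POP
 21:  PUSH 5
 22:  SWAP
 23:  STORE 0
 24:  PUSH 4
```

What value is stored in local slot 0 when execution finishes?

PUSH 5    5
PUSH 3    5 3
SWAP      3 5
SUB       -2
NEG       2
PUSH -13  2 -13
SWAP      -13 2
SUB       -15
PUSH -3   -15 -3
SUB       -12
DUP       -12 -12
OVER      -12 -12 -12
ROT       -12 -12 -12
NEG       -12 -12 12
STORE 1   -12 -12
MUL       144
LOAD 1    144 12
POP       144
PUSH -6   144 -6
POP       144
PUSH 5    144 5
SWAP      5 144
STORE 0   5
PUSH 4    5 4

144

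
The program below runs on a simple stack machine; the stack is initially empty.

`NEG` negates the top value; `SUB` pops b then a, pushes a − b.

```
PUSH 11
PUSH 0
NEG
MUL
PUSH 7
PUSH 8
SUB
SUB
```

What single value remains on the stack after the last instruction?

1

PUSH 11 → 11
PUSH 0  → 11 0
NEG     → 11 0
MUL     → 0
PUSH 7  → 0 7
PUSH 8  → 0 7 8
SUB     → 0 -1
SUB     → 1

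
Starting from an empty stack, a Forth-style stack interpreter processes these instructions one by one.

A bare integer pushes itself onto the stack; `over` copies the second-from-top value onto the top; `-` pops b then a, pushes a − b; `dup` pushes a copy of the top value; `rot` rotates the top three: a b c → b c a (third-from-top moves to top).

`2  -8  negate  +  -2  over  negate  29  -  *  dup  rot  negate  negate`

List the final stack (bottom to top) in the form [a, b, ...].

[78, 78, 10]

2      → [2]
-8     → [2, -8]
negate → [2, 8]
+      → [10]
-2     → [10, -2]
over   → [10, -2, 10]
negate → [10, -2, -10]
29     → [10, -2, -10, 29]
-      → [10, -2, -39]
*      → [10, 78]
dup    → [10, 78, 78]
rot    → [78, 78, 10]
negate → [78, 78, -10]
negate → [78, 78, 10]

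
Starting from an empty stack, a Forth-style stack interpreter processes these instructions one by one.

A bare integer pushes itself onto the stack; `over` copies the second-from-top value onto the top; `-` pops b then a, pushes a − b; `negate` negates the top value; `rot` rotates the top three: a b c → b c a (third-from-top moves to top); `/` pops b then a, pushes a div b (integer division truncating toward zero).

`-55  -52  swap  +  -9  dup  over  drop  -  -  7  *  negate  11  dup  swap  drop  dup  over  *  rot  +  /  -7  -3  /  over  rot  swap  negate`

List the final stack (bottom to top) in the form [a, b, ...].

-55     -55
-52     -55 -52
swap    -52 -55
+       -107
-9      -107 -9
dup     -107 -9 -9
over    -107 -9 -9 -9
drop    -107 -9 -9
-       -107 0
-       -107
7       -107 7
*       -749
negate  749
11      749 11
dup     749 11 11
swap    749 11 11
drop    749 11
dup     749 11 11
over    749 11 11 11
*       749 11 121
rot     11 121 749
+       11 870
/       0
-7      0 -7
-3      0 -7 -3
/       0 2
over    0 2 0
rot     2 0 0
swap    2 0 0
negate  2 0 0

[2, 0, 0]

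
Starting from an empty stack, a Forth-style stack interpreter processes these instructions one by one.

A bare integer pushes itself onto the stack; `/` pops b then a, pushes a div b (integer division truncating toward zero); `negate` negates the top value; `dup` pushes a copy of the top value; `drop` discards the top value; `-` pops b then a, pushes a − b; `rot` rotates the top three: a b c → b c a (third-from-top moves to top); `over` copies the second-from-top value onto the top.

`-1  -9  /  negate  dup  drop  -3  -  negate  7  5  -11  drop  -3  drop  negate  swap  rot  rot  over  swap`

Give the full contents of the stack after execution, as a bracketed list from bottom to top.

-1     -> -1
-9     -> -1 -9
/      -> 0
negate -> 0
dup    -> 0 0
drop   -> 0
-3     -> 0 -3
-      -> 3
negate -> -3
7      -> -3 7
5      -> -3 7 5
-11    -> -3 7 5 -11
drop   -> -3 7 5
-3     -> -3 7 5 -3
drop   -> -3 7 5
negate -> -3 7 -5
swap   -> -3 -5 7
rot    -> -5 7 -3
rot    -> 7 -3 -5
over   -> 7 -3 -5 -3
swap   -> 7 -3 -3 -5

[7, -3, -3, -5]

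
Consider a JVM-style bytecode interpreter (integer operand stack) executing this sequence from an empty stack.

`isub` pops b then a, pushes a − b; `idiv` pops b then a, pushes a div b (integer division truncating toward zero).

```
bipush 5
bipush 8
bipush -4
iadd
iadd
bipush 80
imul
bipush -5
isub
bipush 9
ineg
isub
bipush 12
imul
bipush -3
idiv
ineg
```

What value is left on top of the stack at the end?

bipush 5  -> [5]
bipush 8  -> [5, 8]
bipush -4 -> [5, 8, -4]
iadd      -> [5, 4]
iadd      -> [9]
bipush 80 -> [9, 80]
imul      -> [720]
bipush -5 -> [720, -5]
isub      -> [725]
bipush 9  -> [725, 9]
ineg      -> [725, -9]
isub      -> [734]
bipush 12 -> [734, 12]
imul      -> [8808]
bipush -3 -> [8808, -3]
idiv      -> [-2936]
ineg      -> [2936]

2936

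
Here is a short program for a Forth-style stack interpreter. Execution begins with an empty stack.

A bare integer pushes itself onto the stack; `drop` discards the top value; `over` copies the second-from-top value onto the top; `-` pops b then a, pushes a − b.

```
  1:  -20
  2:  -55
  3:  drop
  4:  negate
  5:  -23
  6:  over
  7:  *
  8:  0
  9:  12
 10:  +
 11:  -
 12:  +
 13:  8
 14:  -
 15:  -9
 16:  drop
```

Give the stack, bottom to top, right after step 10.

[20, -460, 12]

-20    → -20
-55    → -20 -55
drop   → -20
negate → 20
-23    → 20 -23
over   → 20 -23 20
*      → 20 -460
0      → 20 -460 0
12     → 20 -460 0 12
+      → 20 -460 12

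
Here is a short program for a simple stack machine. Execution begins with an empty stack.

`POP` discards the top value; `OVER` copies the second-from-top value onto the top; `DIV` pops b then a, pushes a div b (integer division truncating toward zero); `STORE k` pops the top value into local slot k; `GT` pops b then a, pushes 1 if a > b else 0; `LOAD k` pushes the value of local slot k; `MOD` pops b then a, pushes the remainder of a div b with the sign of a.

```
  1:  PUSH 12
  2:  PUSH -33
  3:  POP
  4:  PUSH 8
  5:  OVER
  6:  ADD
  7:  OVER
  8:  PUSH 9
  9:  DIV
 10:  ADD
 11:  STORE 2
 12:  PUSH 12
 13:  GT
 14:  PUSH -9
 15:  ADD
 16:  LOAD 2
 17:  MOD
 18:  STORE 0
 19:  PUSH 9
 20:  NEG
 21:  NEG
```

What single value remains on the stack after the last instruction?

PUSH 12  -> [12]
PUSH -33 -> [12, -33]
POP      -> [12]
PUSH 8   -> [12, 8]
OVER     -> [12, 8, 12]
ADD      -> [12, 20]
OVER     -> [12, 20, 12]
PUSH 9   -> [12, 20, 12, 9]
DIV      -> [12, 20, 1]
ADD      -> [12, 21]
STORE 2  -> [12]
PUSH 12  -> [12, 12]
GT       -> [0]
PUSH -9  -> [0, -9]
ADD      -> [-9]
LOAD 2   -> [-9, 21]
MOD      -> [-9]
STORE 0  -> []
PUSH 9   -> [9]
NEG      -> [-9]
NEG      -> [9]

9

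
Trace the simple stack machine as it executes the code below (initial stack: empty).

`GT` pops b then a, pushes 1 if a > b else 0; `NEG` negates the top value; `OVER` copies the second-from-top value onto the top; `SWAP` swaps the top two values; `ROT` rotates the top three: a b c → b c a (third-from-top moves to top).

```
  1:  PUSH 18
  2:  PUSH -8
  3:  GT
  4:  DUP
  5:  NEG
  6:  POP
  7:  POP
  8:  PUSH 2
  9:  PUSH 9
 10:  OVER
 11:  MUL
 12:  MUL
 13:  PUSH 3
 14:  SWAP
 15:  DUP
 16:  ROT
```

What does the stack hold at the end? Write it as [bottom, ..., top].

PUSH 18 -> [18]
PUSH -8 -> [18, -8]
GT      -> [1]
DUP     -> [1, 1]
NEG     -> [1, -1]
POP     -> [1]
POP     -> []
PUSH 2  -> [2]
PUSH 9  -> [2, 9]
OVER    -> [2, 9, 2]
MUL     -> [2, 18]
MUL     -> [36]
PUSH 3  -> [36, 3]
SWAP    -> [3, 36]
DUP     -> [3, 36, 36]
ROT     -> [36, 36, 3]

[36, 36, 3]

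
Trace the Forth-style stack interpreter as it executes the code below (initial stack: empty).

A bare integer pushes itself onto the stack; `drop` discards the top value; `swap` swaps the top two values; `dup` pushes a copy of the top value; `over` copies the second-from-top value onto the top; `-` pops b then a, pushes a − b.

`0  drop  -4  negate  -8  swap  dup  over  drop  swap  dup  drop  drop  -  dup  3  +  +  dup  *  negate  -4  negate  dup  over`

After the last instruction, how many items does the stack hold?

4

0      : [0]
drop   : []
-4     : [-4]
negate : [4]
-8     : [4, -8]
swap   : [-8, 4]
dup    : [-8, 4, 4]
over   : [-8, 4, 4, 4]
drop   : [-8, 4, 4]
swap   : [-8, 4, 4]
dup    : [-8, 4, 4, 4]
drop   : [-8, 4, 4]
drop   : [-8, 4]
-      : [-12]
dup    : [-12, -12]
3      : [-12, -12, 3]
+      : [-12, -9]
+      : [-21]
dup    : [-21, -21]
*      : [441]
negate : [-441]
-4     : [-441, -4]
negate : [-441, 4]
dup    : [-441, 4, 4]
over   : [-441, 4, 4, 4]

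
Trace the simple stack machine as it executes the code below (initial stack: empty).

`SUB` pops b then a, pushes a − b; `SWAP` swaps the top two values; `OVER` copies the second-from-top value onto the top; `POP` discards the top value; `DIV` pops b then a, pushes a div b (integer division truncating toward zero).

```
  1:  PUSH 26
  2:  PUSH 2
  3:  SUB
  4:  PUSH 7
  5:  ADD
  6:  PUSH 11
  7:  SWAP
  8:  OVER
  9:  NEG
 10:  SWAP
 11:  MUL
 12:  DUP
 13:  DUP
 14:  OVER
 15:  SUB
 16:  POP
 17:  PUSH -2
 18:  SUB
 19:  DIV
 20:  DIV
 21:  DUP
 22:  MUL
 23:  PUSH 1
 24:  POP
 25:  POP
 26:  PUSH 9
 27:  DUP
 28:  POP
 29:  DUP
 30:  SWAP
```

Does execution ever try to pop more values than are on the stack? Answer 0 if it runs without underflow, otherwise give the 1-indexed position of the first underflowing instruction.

PUSH 26 : 26
PUSH 2  : 26 2
SUB     : 24
PUSH 7  : 24 7
ADD     : 31
PUSH 11 : 31 11
SWAP    : 11 31
OVER    : 11 31 11
NEG     : 11 31 -11
SWAP    : 11 -11 31
MUL     : 11 -341
DUP     : 11 -341 -341
DUP     : 11 -341 -341 -341
OVER    : 11 -341 -341 -341 -341
SUB     : 11 -341 -341 0
POP     : 11 -341 -341
PUSH -2 : 11 -341 -341 -2
SUB     : 11 -341 -339
DIV     : 11 1
DIV     : 11
DUP     : 11 11
MUL     : 121
PUSH 1  : 121 1
POP     : 121
POP     : (empty)
PUSH 9  : 9
DUP     : 9 9
POP     : 9
DUP     : 9 9
SWAP    : 9 9

0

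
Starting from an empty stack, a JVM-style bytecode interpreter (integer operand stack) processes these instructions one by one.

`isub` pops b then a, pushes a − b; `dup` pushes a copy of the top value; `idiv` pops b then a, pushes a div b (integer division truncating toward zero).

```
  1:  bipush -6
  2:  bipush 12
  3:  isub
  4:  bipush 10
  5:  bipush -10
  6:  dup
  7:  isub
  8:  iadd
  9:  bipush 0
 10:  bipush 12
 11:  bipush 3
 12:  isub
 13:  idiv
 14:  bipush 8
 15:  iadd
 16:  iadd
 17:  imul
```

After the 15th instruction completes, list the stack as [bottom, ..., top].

[-18, 10, 8]

bipush -6  : -6
bipush 12  : -6 12
isub       : -18
bipush 10  : -18 10
bipush -10 : -18 10 -10
dup        : -18 10 -10 -10
isub       : -18 10 0
iadd       : -18 10
bipush 0   : -18 10 0
bipush 12  : -18 10 0 12
bipush 3   : -18 10 0 12 3
isub       : -18 10 0 9
idiv       : -18 10 0
bipush 8   : -18 10 0 8
iadd       : -18 10 8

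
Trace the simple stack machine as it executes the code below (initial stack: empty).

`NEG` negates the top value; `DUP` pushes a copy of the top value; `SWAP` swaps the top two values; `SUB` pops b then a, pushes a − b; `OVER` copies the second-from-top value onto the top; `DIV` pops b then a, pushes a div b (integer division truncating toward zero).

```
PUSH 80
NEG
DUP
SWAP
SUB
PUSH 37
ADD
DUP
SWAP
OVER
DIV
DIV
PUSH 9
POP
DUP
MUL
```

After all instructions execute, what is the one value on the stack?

1369

PUSH 80 -> [80]
NEG     -> [-80]
DUP     -> [-80, -80]
SWAP    -> [-80, -80]
SUB     -> [0]
PUSH 37 -> [0, 37]
ADD     -> [37]
DUP     -> [37, 37]
SWAP    -> [37, 37]
OVER    -> [37, 37, 37]
DIV     -> [37, 1]
DIV     -> [37]
PUSH 9  -> [37, 9]
POP     -> [37]
DUP     -> [37, 37]
MUL     -> [1369]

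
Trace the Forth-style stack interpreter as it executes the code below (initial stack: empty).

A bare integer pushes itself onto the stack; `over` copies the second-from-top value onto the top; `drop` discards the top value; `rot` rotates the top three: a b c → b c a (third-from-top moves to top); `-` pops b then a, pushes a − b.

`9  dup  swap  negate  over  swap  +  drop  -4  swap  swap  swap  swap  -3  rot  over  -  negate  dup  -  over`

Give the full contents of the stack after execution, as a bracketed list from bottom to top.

[-4, -3, 0, -3]

9      -> 9
dup    -> 9 9
swap   -> 9 9
negate -> 9 -9
over   -> 9 -9 9
swap   -> 9 9 -9
+      -> 9 0
drop   -> 9
-4     -> 9 -4
swap   -> -4 9
swap   -> 9 -4
swap   -> -4 9
swap   -> 9 -4
-3     -> 9 -4 -3
rot    -> -4 -3 9
over   -> -4 -3 9 -3
-      -> -4 -3 12
negate -> -4 -3 -12
dup    -> -4 -3 -12 -12
-      -> -4 -3 0
over   -> -4 -3 0 -3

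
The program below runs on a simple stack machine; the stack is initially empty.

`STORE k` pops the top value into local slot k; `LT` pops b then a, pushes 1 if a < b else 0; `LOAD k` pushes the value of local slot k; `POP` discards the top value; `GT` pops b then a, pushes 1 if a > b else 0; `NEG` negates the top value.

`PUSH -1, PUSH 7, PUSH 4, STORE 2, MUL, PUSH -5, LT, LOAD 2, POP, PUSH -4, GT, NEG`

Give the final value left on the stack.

-1

PUSH -1 → [-1]
PUSH 7  → [-1, 7]
PUSH 4  → [-1, 7, 4]
STORE 2 → [-1, 7]
MUL     → [-7]
PUSH -5 → [-7, -5]
LT      → [1]
LOAD 2  → [1, 4]
POP     → [1]
PUSH -4 → [1, -4]
GT      → [1]
NEG     → [-1]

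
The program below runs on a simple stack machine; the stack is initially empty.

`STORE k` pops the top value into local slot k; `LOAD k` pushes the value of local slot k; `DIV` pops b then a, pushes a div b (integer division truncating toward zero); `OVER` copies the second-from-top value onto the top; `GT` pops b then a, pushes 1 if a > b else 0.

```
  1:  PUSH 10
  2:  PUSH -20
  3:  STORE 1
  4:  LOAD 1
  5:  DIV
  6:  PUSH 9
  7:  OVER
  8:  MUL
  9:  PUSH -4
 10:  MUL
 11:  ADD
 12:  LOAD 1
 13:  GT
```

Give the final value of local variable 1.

-20

PUSH 10  → 10
PUSH -20 → 10 -20
STORE 1  → 10
LOAD 1   → 10 -20
DIV      → 0
PUSH 9   → 0 9
OVER     → 0 9 0
MUL      → 0 0
PUSH -4  → 0 0 -4
MUL      → 0 0
ADD      → 0
LOAD 1   → 0 -20
GT       → 1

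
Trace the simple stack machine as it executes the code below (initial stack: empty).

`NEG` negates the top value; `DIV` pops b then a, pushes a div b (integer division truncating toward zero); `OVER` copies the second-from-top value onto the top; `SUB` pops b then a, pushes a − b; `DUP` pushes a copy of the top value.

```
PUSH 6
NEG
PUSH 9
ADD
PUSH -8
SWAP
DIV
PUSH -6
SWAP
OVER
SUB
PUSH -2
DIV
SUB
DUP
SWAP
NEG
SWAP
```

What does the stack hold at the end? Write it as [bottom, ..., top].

[4, -4]

PUSH 6  -> 6
NEG     -> -6
PUSH 9  -> -6 9
ADD     -> 3
PUSH -8 -> 3 -8
SWAP    -> -8 3
DIV     -> -2
PUSH -6 -> -2 -6
SWAP    -> -6 -2
OVER    -> -6 -2 -6
SUB     -> -6 4
PUSH -2 -> -6 4 -2
DIV     -> -6 -2
SUB     -> -4
DUP     -> -4 -4
SWAP    -> -4 -4
NEG     -> -4 4
SWAP    -> 4 -4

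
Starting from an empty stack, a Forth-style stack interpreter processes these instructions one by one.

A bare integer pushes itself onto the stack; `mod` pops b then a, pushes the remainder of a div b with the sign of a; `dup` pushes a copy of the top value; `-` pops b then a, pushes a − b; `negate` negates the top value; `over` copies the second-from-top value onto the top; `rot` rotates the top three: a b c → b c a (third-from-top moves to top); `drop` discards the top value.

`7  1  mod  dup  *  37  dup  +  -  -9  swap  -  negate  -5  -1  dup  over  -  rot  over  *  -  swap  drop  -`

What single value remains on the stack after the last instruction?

7       [7]
1       [7, 1]
mod     [0]
dup     [0, 0]
*       [0]
37      [0, 37]
dup     [0, 37, 37]
+       [0, 74]
-       [-74]
-9      [-74, -9]
swap    [-9, -74]
-       [65]
negate  [-65]
-5      [-65, -5]
-1      [-65, -5, -1]
dup     [-65, -5, -1, -1]
over    [-65, -5, -1, -1, -1]
-       [-65, -5, -1, 0]
rot     [-65, -1, 0, -5]
over    [-65, -1, 0, -5, 0]
*       [-65, -1, 0, 0]
-       [-65, -1, 0]
swap    [-65, 0, -1]
drop    [-65, 0]
-       [-65]

-65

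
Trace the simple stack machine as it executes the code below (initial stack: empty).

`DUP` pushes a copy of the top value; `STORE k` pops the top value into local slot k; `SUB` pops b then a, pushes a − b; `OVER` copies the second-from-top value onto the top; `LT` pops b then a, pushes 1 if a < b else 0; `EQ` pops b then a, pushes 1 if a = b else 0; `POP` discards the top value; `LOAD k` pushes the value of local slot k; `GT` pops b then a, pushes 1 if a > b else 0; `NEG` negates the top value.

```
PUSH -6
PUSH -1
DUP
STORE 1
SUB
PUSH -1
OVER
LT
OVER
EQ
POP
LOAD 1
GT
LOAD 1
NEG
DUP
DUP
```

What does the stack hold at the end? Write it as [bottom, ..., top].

PUSH -6 : -6
PUSH -1 : -6 -1
DUP     : -6 -1 -1
STORE 1 : -6 -1
SUB     : -5
PUSH -1 : -5 -1
OVER    : -5 -1 -5
LT      : -5 0
OVER    : -5 0 -5
EQ      : -5 0
POP     : -5
LOAD 1  : -5 -1
GT      : 0
LOAD 1  : 0 -1
NEG     : 0 1
DUP     : 0 1 1
DUP     : 0 1 1 1

[0, 1, 1, 1]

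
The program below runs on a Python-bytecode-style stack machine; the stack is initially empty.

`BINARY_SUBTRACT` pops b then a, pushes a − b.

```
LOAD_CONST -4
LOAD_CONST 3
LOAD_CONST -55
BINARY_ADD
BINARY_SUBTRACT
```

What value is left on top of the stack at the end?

LOAD_CONST -4    -4
LOAD_CONST 3     -4 3
LOAD_CONST -55   -4 3 -55
BINARY_ADD       -4 -52
BINARY_SUBTRACT  48

48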